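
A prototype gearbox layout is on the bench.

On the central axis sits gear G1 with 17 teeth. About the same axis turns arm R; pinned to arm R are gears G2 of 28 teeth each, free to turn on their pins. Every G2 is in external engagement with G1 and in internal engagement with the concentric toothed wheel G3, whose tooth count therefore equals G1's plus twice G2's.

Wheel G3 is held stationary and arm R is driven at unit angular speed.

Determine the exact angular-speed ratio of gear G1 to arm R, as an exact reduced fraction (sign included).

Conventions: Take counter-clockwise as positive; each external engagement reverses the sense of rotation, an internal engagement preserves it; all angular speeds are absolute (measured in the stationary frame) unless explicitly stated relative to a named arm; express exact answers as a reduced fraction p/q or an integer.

90/17

recognized (axles ride arm R): planetary set, 17/28/73 teeth
ring teeth: 17 + 2·28 = 73
17(ω_sun−ω_arm) = −73(ω_ring−ω_arm),  ω_ring = 0, ω_arm = 1
ω_sun = 1 − (73/17)(0−1) = 90/17
ω_out/ω_in = 90/17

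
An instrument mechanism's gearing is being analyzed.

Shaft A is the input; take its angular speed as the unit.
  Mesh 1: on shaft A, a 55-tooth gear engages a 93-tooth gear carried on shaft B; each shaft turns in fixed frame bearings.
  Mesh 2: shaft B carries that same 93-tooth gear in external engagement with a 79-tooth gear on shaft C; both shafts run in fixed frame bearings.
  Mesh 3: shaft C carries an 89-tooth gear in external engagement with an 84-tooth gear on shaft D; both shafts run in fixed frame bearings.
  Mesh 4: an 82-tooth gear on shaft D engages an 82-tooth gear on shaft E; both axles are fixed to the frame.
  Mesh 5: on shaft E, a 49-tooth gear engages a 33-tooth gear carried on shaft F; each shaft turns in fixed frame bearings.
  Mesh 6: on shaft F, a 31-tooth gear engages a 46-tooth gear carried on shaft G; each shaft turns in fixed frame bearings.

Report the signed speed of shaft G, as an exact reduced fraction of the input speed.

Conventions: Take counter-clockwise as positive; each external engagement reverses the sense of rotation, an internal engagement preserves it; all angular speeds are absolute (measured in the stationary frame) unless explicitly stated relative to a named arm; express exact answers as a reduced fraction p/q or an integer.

6-mesh fixed-axis compound train (all bearings frame-fixed)
mesh 1 [55T→93T]: |ω|/ω_in = 1×55/93 = 55/93, sense flips to −
mesh 2 [93T→79T]: |ω|/ω_in = (55/93)×93/79 = 55/79, sense flips to +
mesh 3 [89T→84T]: |ω|/ω_in = (55/79)×89/84 = 4895/6636, sense flips to −
mesh 4 [82T→82T]: |ω|/ω_in = (4895/6636)×82/82 = 4895/6636, sense flips to +
mesh 5 [49T→33T]: |ω|/ω_in = (4895/6636)×49/33 = 3115/2844, sense flips to −
mesh 6 [31T→46T]: |ω|/ω_in = (3115/2844)×31/46 = 96565/130824, sense flips to +
signed output speed (× input speed) = 96565/130824

96565/130824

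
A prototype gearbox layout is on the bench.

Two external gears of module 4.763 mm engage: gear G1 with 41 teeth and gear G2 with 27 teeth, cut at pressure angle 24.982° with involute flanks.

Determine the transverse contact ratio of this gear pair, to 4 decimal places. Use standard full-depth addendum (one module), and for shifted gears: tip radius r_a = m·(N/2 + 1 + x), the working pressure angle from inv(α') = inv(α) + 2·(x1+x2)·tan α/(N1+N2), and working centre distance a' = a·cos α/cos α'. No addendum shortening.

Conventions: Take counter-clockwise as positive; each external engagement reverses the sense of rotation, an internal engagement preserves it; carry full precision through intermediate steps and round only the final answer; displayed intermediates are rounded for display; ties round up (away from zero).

topology: single-mesh involute geometry — m = 4.763, 41T/27T pair
base radii: r_b1 = 88.506211, r_b2 = 58.284578
tip radii: r_a1 = 102.404500, r_a2 = 69.063500
no profile shift: α' = α, a' = a
action lengths: √(r_a1²−r_b1²) = 51.510506, √(r_a2²−r_b2²) = 37.049629
base pitch p_b = π·m·cos α = 13.563437
CR = (51.510506 + 37.049629 − 161.942000·sin 24.98200°)/13.563437 = 1.486836
contact ratio ≈ 1.4868

1.4868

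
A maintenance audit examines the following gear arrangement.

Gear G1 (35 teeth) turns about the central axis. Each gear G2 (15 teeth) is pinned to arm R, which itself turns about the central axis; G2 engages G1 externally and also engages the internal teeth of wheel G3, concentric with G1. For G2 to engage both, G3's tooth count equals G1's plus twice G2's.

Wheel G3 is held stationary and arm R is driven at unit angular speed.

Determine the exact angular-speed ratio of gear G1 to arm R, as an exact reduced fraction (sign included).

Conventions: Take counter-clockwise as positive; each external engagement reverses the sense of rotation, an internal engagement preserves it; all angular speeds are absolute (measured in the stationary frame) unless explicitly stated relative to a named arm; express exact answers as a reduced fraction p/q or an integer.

recognized (axles ride arm R): planetary set, 35/15/65 teeth
ring teeth: 35 + 2·15 = 65
35(ω_sun−ω_arm) = −65(ω_ring−ω_arm),  ω_ring = 0, ω_arm = 1
ω_sun = 1 − (65/35)(0−1) = 20/7
ω_out/ω_in = 20/7

20/7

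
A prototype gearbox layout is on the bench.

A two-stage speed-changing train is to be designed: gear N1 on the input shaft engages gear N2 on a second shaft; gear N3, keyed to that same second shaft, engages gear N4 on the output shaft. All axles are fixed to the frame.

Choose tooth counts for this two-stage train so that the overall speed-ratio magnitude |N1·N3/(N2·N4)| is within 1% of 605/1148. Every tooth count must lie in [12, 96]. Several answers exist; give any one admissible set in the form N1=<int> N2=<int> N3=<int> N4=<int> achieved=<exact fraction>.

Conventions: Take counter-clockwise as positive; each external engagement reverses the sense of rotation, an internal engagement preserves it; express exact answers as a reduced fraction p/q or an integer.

class = fixed-axis compound train [2-stage, 605/1148 wanted]
target = 605/1148 in lowest terms: an exact hit needs N1·N3 = k·605 and N2·N4 = k·1148 for one integer k, every count in [12, 96]; additionally prefer no 1:1 stage (N1 ≠ N2, N3 ≠ N4)
k = 1: no 1:1-free in-range split of k·605 and k·1148 into factor pairs; take k = 2
k = 2: N1·N3 = 1210 = 22·55, N2·N4 = 2296 = 28·82
achieved = 22·55/(28·82) = 605/1148; |achieved − target| = 0 ≤ 121/22960 ✓

N1=22 N2=28 N3=55 N4=82 achieved=605/1148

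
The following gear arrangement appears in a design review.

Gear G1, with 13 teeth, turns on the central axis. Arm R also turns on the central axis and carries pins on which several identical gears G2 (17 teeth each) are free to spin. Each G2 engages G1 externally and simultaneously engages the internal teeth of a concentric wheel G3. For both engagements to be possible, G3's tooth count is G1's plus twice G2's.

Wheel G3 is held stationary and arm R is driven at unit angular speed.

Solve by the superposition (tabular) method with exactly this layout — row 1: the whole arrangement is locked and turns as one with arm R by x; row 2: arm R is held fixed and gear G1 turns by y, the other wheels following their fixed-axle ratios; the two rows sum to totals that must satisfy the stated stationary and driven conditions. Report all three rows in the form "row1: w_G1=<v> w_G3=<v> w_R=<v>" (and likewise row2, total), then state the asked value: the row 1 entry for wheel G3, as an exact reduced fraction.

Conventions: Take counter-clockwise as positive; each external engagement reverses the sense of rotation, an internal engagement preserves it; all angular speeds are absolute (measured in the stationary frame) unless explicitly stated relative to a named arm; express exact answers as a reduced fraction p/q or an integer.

row1: w_G1=1 w_G3=1 w_R=1
row2: w_G1=47/13 w_G3=-1 w_R=0
total: w_G1=60/13 w_G3=0 w_R=1
asked value: 1

topology: planetary set — G1 13T / G2 17T / G3 47T, arm = carrier (Willis)
row 1: whole set turns with the arm by x
row 2 (arm held, sun turns y): ω_ring = −(13/47)·y, ω_arm = 0
boundary: total ω_ring = x − (13/47)·y = 0 and total ω_arm = x = 1  ⇒  y = 47/13, x = 1
row 2 ring = −(13/47)·47/13 = -1
totals (row 1 + row 2): sun 1 + 47/13 = 60/13, ring 1 + (-1) = 0, arm 1 + 0 = 1
asked cell (row1, ring) = 1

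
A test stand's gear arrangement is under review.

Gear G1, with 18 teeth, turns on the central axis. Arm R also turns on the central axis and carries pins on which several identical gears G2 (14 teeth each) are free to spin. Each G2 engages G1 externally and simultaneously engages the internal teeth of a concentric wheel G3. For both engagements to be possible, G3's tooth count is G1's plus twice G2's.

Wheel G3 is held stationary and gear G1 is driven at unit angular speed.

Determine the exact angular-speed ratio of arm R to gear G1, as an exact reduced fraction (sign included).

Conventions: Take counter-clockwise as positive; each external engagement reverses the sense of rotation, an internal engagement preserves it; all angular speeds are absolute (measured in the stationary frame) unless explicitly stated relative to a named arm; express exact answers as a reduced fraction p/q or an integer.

recognized (axles ride arm R): planetary set, 18/14/46 teeth
ring teeth: 18 + 2·14 = 46
18(ω_sun−ω_arm) = −46(ω_ring−ω_arm),  ω_ring = 0, ω_sun = 1
18(1−ω_arm) = −46(0−ω_arm)  ⇒  64·ω_arm = 18  ⇒  ω_arm = 9/32
ω_out/ω_in = 9/32

9/32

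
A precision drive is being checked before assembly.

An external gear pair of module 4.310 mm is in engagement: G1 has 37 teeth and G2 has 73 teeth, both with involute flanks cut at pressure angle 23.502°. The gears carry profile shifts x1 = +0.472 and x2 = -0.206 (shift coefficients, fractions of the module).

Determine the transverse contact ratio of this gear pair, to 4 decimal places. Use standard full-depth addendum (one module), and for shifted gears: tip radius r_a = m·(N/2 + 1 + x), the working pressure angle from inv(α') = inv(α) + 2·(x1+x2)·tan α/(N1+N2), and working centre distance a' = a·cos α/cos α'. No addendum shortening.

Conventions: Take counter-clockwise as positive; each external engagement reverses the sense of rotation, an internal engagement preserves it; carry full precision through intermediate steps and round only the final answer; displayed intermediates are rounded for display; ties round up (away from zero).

1.5273

topology: single-mesh involute geometry — m = 4.310, 37T/73T pair
base radii: r_b1 = 73.120675, r_b2 = 144.265116
tip radii: r_a1 = 86.079320, r_a2 = 160.737140
inv(α') = inv(23.502°) + 2·(+0.472-0.206)·tan α/(37+73) = 0.02676971  ⇒  α' = 24.12072°
a' = a·cos α / cos α' = 237.0500·cos 23.502°/cos 24.12072° = 238.182343
action lengths: √(r_a1²−r_b1²) = 45.420438, √(r_a2²−r_b2²) = 70.880212
base pitch p_b = π·m·cos α = 12.417047
CR = (45.420438 + 70.880212 − 238.182343·sin 24.12072°)/12.417047 = 1.527329
contact ratio ≈ 1.5273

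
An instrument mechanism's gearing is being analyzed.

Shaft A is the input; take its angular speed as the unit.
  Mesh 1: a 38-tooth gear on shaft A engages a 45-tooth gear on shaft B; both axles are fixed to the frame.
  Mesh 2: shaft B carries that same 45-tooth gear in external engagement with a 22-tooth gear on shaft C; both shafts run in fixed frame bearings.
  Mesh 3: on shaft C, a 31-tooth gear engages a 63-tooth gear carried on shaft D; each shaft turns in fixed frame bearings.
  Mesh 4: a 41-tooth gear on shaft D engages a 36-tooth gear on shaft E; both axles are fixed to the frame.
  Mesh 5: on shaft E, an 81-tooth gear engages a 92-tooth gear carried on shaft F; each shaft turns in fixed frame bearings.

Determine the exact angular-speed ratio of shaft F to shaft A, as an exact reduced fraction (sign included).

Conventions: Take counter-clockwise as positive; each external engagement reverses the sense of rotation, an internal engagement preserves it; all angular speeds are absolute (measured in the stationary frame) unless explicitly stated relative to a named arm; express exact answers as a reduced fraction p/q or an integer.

class = fixed-axis compound train [5 meshes; 5 ratios multiply, 5 sense flips]
mesh 1 [38T→45T]: running ratio 38/45, sense −
mesh 2 [45T→22T]: running ratio 19/11, sense +
mesh 3 [31T→63T]: running ratio 589/693, sense −
mesh 4 [41T→36T]: running ratio 24149/24948, sense +
mesh 5 [81T→92T]: running ratio 24149/28336, sense −
ω_out/ω_in = -24149/28336

-24149/28336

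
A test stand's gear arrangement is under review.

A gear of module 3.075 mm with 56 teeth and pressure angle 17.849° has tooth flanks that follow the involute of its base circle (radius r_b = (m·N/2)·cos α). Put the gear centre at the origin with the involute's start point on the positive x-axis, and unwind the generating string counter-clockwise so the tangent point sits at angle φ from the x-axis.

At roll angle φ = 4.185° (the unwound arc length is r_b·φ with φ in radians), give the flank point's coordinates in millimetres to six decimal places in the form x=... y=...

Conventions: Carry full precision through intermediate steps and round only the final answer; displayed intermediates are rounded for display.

single-mesh involute tooth geometry (56T wheel at module 3.075)
pitch radius r_p = m·N/2 = 3.075·56/2 = 86.100000
base radius r_b = r_p·cos α = 86.100000·cos 17.849° = 81.955801
roll angle φ = 4.185° = 0.07304203 rad
x = r_b·(cos φ + φ·sin φ) = 82.174133
y = r_b·(sin φ − φ·cos φ) = 0.010640

x=82.174133 y=0.010640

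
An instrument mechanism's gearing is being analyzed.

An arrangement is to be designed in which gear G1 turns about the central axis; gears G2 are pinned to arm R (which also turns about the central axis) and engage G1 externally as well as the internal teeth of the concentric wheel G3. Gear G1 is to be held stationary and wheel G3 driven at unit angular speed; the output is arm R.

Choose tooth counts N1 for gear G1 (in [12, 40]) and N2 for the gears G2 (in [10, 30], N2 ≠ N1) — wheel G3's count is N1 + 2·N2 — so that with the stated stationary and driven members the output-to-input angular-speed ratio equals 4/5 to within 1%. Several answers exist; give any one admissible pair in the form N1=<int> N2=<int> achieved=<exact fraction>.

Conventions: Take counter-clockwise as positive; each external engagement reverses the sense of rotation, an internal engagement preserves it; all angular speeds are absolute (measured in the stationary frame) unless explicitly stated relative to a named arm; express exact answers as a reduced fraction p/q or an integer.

N1=12 N2=18 achieved=4/5

class = planetary set [ratio 4/5 wanted; Willis about the carrier]
Willis with ω_sun = 0: ω_arm/ω_ring = N3/(N1+N3); set equal to 4/5  ⇒  N3/N1 = (4/5)/(1 − 4/5) = 4
N3 = N1 + 2·N2  ⇒  N2/N1 = (N3/N1 − 1)/2 = (4 − 1)/2 = 3/2
smallest multiple with N1 ≥ 12 and N2 ≥ 10: k = 6  ⇒  N1 = 6·2 = 12, N2 = 6·3 = 18 (N1 ≤ 40, N2 ≤ 30, N2 ≠ N1 ✓), N3 = 12 + 2·18 = 48
check: N3/(N1+N3) with N1 = 12, N3 = 48 gives 4/5; |achieved − target| = 0 ≤ 1/125 ✓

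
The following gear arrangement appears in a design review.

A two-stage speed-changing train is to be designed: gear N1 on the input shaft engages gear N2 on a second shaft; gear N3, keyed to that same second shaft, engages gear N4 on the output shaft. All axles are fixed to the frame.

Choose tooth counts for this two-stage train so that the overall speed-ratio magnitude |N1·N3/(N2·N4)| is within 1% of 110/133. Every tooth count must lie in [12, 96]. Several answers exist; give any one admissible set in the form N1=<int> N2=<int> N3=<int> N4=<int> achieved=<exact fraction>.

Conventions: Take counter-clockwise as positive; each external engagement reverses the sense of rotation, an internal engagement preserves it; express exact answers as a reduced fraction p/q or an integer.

topology: fixed-axis compound train — 2 stages, target 110/133
target = 110/133 in lowest terms: an exact hit needs N1·N3 = k·110 and N2·N4 = k·133 for one integer k, every count in [12, 96]; additionally prefer no 1:1 stage (N1 ≠ N2, N3 ≠ N4)
k = 1…2: no 1:1-free in-range split of k·110 and k·133 into factor pairs; take k = 3
k = 3: N1·N3 = 330 = 15·22, N2·N4 = 399 = 19·21
achieved = 15·22/(19·21) = 110/133; |achieved − target| = 0 ≤ 11/1330 ✓

N1=15 N2=19 N3=22 N4=21 achieved=110/133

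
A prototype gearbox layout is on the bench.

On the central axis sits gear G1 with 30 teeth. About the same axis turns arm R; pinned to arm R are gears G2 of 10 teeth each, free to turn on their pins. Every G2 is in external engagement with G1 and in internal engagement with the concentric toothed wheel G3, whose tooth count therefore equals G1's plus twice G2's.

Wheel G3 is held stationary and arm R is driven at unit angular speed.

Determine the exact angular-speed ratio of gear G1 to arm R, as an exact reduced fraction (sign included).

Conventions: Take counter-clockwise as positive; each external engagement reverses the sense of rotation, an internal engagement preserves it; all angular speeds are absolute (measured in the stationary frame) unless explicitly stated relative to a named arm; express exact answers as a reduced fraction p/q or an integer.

8/3

class = planetary set [G3 = 30+2·10 = 50; Willis about the carrier]
ring teeth: 30 + 2·10 = 50
30(ω_sun−ω_arm) = −50(ω_ring−ω_arm),  ω_ring = 0, ω_arm = 1
ω_sun = 1 − (50/30)(0−1) = 8/3
ω_out/ω_in = 8/3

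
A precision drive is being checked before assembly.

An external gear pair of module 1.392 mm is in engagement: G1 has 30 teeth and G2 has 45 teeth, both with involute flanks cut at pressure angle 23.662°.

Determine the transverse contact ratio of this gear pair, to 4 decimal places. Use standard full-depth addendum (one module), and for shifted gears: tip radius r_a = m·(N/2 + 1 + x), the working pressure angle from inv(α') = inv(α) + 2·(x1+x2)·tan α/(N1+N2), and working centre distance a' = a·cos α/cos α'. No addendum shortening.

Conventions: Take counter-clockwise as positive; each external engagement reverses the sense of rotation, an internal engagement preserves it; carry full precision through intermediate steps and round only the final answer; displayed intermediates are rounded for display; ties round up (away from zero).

1.5442

single-mesh involute tooth geometry (30T engaging 45T at module 1.392)
base radii: r_b1 = 19.124597, r_b2 = 28.686895
tip radii: r_a1 = 22.272000, r_a2 = 32.712000
no profile shift: α' = α, a' = a
action lengths: √(r_a1²−r_b1²) = 11.414542, √(r_a2²−r_b2²) = 15.720591
base pitch p_b = π·m·cos α = 4.005446
CR = (11.414542 + 15.720591 − 52.200000·sin 23.66200°)/4.005446 = 1.544189
contact ratio ≈ 1.5442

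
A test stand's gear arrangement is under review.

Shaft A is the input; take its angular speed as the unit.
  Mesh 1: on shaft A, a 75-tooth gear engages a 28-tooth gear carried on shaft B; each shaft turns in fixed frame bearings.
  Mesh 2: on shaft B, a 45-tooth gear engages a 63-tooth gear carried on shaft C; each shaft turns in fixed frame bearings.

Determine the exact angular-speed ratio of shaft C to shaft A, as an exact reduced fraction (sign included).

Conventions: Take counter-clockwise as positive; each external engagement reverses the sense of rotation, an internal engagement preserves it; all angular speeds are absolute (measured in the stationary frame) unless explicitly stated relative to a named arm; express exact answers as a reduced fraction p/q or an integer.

375/196

class = fixed-axis compound train [2 meshes; 2 ratios multiply, 2 sense flips]
mesh 1 [75T→28T]: running ratio 75/28, sense −
mesh 2 [45T→63T]: running ratio 375/196, sense +
ω_out/ω_in = 375/196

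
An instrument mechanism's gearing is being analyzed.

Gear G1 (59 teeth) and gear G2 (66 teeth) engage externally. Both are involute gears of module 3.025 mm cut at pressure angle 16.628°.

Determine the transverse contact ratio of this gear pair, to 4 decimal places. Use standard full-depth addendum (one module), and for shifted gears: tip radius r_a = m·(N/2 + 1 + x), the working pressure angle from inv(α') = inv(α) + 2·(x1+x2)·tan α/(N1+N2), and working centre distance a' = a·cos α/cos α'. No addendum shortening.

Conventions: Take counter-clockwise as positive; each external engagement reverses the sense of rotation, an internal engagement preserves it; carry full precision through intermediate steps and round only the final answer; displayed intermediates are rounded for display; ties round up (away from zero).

2.0162

recognized (one external pair, fixed centres): single-mesh tooth geometry, m = 3.025, N1 = 59, N2 = 66
base radii: r_b1 = 85.505842, r_b2 = 95.650603
tip radii: r_a1 = 92.262500, r_a2 = 102.850000
no profile shift: α' = α, a' = a
action lengths: √(r_a1²−r_b1²) = 34.657177, √(r_a2²−r_b2²) = 37.803237
base pitch p_b = π·m·cos α = 9.105916
CR = (34.657177 + 37.803237 − 189.062500·sin 16.62800°)/9.105916 = 2.016153
contact ratio ≈ 2.0162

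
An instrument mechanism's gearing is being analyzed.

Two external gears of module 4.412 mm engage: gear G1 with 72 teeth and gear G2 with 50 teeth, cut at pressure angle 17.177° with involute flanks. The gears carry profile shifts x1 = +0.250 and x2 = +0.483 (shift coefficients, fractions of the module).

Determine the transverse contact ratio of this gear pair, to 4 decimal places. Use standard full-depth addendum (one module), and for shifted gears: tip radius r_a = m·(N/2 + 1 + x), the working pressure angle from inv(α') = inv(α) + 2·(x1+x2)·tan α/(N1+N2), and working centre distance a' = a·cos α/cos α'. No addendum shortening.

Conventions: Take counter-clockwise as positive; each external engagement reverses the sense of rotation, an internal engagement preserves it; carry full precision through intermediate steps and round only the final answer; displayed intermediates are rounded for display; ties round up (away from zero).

single-mesh involute tooth geometry (72T engaging 50T at module 4.412)
base radii: r_b1 = 151.747615, r_b2 = 105.380288
tip radii: r_a1 = 164.347000, r_a2 = 116.842996
inv(α') = inv(17.177°) + 2·(+0.250+0.483)·tan α/(72+50) = 0.01303108  ⇒  α' = 19.15142°
a' = a·cos α / cos α' = 269.1320·cos 17.177°/cos 19.15142° = 272.192421
action lengths: √(r_a1²−r_b1²) = 63.107827, √(r_a2²−r_b2²) = 50.470592
base pitch p_b = π·m·cos α = 13.242478
CR = (63.107827 + 50.470592 − 272.192421·sin 19.15142°)/13.242478 = 1.833600
contact ratio ≈ 1.8336

1.8336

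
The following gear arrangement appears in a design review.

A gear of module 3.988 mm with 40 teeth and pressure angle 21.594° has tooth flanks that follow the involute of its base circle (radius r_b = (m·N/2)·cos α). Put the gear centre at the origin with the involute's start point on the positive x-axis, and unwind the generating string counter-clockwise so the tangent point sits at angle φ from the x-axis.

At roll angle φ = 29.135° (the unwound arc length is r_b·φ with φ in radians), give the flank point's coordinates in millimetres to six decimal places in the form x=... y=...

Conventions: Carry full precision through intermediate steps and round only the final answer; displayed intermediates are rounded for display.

topology: single-mesh involute geometry — m = 3.988, N = 40
pitch radius r_p = m·N/2 = 3.988·40/2 = 79.760000
base radius r_b = r_p·cos α = 79.760000·cos 21.594° = 74.162047
roll angle φ = 29.135° = 0.50850168 rad
x = r_b·(cos φ + φ·sin φ) = 83.139266
y = r_b·(sin φ − φ·cos φ) = 3.167132

x=83.139266 y=3.167132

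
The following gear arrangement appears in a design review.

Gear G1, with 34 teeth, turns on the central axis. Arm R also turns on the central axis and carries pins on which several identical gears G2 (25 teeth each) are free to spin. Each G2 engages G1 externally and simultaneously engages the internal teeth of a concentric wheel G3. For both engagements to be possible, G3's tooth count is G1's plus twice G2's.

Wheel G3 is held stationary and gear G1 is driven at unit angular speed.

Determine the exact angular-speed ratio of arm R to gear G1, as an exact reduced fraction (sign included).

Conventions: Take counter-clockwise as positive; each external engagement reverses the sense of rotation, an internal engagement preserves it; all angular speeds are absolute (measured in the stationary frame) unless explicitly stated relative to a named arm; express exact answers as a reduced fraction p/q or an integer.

topology: planetary set — G1 34T / G2 25T / G3 84T, arm = carrier (Willis)
ring teeth: 34 + 2·25 = 84
34(ω_sun−ω_arm) = −84(ω_ring−ω_arm),  ω_ring = 0, ω_sun = 1
34(1−ω_arm) = −84(0−ω_arm)  ⇒  118·ω_arm = 34  ⇒  ω_arm = 17/59
ω_out/ω_in = 17/59

17/59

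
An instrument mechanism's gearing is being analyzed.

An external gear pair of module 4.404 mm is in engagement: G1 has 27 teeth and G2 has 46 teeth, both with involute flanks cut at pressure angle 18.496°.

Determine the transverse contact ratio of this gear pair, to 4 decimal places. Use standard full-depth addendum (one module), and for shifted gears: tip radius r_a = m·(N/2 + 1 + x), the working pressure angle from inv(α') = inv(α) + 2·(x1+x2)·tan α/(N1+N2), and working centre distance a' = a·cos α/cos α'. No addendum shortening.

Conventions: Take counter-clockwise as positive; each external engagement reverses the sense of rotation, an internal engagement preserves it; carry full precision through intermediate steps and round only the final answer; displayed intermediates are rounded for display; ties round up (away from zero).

single-mesh involute tooth geometry (27T engaging 46T at module 4.404)
base radii: r_b1 = 56.382951, r_b2 = 96.059843
tip radii: r_a1 = 63.858000, r_a2 = 105.696000
no profile shift: α' = α, a' = a
action lengths: √(r_a1²−r_b1²) = 29.980109, √(r_a2²−r_b2²) = 44.092527
base pitch p_b = π·m·cos α = 13.120909
CR = (29.980109 + 44.092527 − 160.746000·sin 18.49600°)/13.120909 = 1.758859
contact ratio ≈ 1.7589

1.7589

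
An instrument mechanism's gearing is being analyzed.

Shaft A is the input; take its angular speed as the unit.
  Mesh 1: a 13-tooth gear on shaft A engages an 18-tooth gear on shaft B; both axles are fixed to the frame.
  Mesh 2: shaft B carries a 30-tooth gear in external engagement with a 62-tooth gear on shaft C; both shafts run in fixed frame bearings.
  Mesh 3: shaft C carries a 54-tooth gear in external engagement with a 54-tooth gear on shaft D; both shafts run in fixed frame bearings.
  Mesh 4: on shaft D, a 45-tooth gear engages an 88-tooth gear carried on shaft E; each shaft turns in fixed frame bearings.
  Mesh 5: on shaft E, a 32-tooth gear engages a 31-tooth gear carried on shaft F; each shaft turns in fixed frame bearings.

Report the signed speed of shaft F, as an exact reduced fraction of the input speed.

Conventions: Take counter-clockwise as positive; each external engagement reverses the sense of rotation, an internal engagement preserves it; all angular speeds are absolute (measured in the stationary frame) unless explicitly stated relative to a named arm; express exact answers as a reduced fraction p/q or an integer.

-1950/10571

5-mesh fixed-axis compound train (all bearings frame-fixed)
mesh 1 [13T→18T]: |ω|/ω_in = 1×13/18 = 13/18, sense flips to −
mesh 2 [30T→62T]: |ω|/ω_in = (13/18)×30/62 = 65/186, sense flips to +
mesh 3 [54T→54T]: |ω|/ω_in = (65/186)×54/54 = 65/186, sense flips to −
mesh 4 [45T→88T]: |ω|/ω_in = (65/186)×45/88 = 975/5456, sense flips to +
mesh 5 [32T→31T]: |ω|/ω_in = (975/5456)×32/31 = 1950/10571, sense flips to −
signed output speed (× input speed) = -1950/10571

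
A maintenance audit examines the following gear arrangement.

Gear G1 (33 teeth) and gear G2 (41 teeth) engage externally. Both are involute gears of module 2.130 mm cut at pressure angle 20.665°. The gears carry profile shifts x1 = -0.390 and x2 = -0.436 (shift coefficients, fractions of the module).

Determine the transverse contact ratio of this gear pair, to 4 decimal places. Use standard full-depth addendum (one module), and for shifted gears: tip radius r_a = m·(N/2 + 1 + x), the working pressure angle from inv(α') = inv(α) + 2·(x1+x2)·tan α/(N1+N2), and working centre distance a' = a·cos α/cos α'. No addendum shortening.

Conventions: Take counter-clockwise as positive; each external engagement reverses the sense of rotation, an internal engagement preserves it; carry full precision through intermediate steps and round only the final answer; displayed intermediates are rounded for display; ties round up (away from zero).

topology: single-mesh involute geometry — m = 2.130, 33T/41T pair
base radii: r_b1 = 32.883763, r_b2 = 40.855584
tip radii: r_a1 = 36.444300, r_a2 = 44.866320
inv(α') = inv(20.665°) + 2·(-0.390-0.436)·tan α/(33+41) = 0.00807822  ⇒  α' = 16.39749°
a' = a·cos α / cos α' = 78.8100·cos 20.665°/cos 16.39749° = 76.865760
action lengths: √(r_a1²−r_b1²) = 15.711306, √(r_a2²−r_b2²) = 18.542057
base pitch p_b = π·m·cos α = 6.261054
CR = (15.711306 + 18.542057 − 76.865760·sin 16.39749°)/6.261054 = 2.005126
contact ratio ≈ 2.0051

2.0051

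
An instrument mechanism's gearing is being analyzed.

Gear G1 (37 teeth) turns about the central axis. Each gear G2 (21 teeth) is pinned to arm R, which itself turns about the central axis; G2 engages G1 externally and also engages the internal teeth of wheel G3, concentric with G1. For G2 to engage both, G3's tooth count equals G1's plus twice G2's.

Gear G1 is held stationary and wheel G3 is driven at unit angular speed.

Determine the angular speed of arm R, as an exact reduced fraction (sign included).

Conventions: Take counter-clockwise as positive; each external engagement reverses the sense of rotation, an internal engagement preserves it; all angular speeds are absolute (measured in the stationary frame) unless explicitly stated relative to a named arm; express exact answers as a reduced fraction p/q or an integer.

79/116

recognized (axles ride arm R): planetary set, 37/21/79 teeth
ring teeth: 37 + 2·21 = 79
37(ω_sun−ω_arm) = −79(ω_ring−ω_arm),  ω_sun = 0, ω_ring = 1
37(0−ω_arm) = −79(1−ω_arm)  ⇒  116·ω_arm = 79  ⇒  ω_arm = 79/116
exact speed ratio = 79/116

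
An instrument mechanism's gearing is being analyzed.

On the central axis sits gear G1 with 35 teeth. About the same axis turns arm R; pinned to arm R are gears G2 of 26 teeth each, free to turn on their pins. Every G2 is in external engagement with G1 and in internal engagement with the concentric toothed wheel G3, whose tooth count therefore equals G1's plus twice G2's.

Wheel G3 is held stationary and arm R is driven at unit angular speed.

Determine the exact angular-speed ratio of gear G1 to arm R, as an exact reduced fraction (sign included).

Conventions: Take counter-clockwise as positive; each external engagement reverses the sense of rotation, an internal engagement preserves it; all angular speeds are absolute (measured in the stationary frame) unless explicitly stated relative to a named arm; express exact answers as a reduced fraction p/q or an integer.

recognized (axles ride arm R): planetary set, 35/26/87 teeth
ring teeth: 35 + 2·26 = 87
35(ω_sun−ω_arm) = −87(ω_ring−ω_arm),  ω_ring = 0, ω_arm = 1
ω_sun = 1 − (87/35)(0−1) = 122/35
ω_out/ω_in = 122/35

122/35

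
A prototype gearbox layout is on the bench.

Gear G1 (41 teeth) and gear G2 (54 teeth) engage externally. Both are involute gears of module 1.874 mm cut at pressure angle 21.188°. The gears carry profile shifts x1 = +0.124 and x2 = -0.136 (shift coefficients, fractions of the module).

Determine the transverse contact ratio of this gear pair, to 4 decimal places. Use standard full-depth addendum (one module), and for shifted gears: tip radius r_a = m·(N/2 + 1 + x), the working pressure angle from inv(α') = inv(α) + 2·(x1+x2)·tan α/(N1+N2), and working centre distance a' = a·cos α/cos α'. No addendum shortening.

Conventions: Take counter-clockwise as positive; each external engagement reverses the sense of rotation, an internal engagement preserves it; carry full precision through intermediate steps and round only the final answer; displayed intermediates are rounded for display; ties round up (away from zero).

topology: single-mesh involute geometry — m = 1.874, 41T/54T pair
base radii: r_b1 = 35.819992, r_b2 = 47.177551
tip radii: r_a1 = 40.523376, r_a2 = 52.217136
inv(α') = inv(21.188°) + 2·(+0.124-0.136)·tan α/(41+54) = 0.01773522  ⇒  α' = 21.15059°
a' = a·cos α / cos α' = 89.0150·cos 21.188°/cos 21.15059° = 88.992493
action lengths: √(r_a1²−r_b1²) = 18.949199, √(r_a2²−r_b2²) = 22.380974
base pitch p_b = π·m·cos α = 5.489357
CR = (18.949199 + 22.380974 − 88.992493·sin 21.15059°)/5.489357 = 1.679590
contact ratio ≈ 1.6796

1.6796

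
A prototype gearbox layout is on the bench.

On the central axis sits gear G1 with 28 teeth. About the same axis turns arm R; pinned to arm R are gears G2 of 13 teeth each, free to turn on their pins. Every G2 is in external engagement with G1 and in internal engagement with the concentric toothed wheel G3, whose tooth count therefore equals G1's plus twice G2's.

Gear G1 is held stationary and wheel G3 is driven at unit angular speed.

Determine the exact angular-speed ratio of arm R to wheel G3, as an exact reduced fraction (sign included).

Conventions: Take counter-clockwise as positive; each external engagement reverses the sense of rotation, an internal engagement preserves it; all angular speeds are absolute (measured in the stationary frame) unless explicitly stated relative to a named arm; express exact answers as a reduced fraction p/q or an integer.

class = planetary set [G3 = 28+2·13 = 54; Willis about the carrier]
ring teeth: 28 + 2·13 = 54
28(ω_sun−ω_arm) = −54(ω_ring−ω_arm),  ω_sun = 0, ω_ring = 1
28(0−ω_arm) = −54(1−ω_arm)  ⇒  82·ω_arm = 54  ⇒  ω_arm = 27/41
ω_out/ω_in = 27/41

27/41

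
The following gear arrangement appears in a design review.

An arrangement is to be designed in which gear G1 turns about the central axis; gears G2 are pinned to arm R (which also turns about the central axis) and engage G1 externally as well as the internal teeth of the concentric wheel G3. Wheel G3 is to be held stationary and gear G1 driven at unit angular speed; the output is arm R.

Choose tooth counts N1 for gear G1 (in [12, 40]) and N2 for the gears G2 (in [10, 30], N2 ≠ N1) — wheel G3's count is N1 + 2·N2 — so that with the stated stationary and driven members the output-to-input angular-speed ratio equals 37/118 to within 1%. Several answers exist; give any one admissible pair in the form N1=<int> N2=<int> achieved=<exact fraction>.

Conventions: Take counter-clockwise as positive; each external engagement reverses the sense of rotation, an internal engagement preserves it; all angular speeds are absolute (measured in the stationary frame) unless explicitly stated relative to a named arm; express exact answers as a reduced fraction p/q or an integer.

N1=37 N2=22 achieved=37/118

class = planetary set [ratio 37/118 wanted; Willis about the carrier]
Willis with ω_ring = 0: ω_arm/ω_sun = N1/(N1+N3); set equal to 37/118  ⇒  N3/N1 = 1/(37/118) − 1 = 81/37
N3 = N1 + 2·N2  ⇒  N2/N1 = (N3/N1 − 1)/2 = (81/37 − 1)/2 = 22/37
smallest multiple with N1 ≥ 12 and N2 ≥ 10: k = 1  ⇒  N1 = 1·37 = 37, N2 = 1·22 = 22 (N1 ≤ 40, N2 ≤ 30, N2 ≠ N1 ✓), N3 = 37 + 2·22 = 81
check: N1/(N1+N3) with N1 = 37, N3 = 81 gives 37/118; |achieved − target| = 0 ≤ 37/11800 ✓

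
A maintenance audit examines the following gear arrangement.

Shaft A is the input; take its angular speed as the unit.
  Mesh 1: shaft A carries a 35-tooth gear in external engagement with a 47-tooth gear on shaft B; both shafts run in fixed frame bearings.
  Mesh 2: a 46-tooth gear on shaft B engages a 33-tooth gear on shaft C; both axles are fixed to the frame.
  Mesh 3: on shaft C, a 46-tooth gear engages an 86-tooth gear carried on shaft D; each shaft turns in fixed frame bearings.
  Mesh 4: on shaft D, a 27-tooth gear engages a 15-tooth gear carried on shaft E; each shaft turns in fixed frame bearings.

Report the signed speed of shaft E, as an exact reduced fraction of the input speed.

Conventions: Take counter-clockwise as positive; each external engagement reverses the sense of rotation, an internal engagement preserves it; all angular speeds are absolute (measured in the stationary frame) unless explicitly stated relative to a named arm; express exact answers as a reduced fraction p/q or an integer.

4-mesh fixed-axis compound train (all bearings frame-fixed)
mesh 1 [35T→47T]: |ω|/ω_in = 1×35/47 = 35/47, sense flips to −
mesh 2 [46T→33T]: |ω|/ω_in = (35/47)×46/33 = 1610/1551, sense flips to +
mesh 3 [46T→86T]: |ω|/ω_in = (1610/1551)×46/86 = 37030/66693, sense flips to −
mesh 4 [27T→15T]: |ω|/ω_in = (37030/66693)×27/15 = 22218/22231, sense flips to +
signed output speed (× input speed) = 22218/22231

22218/22231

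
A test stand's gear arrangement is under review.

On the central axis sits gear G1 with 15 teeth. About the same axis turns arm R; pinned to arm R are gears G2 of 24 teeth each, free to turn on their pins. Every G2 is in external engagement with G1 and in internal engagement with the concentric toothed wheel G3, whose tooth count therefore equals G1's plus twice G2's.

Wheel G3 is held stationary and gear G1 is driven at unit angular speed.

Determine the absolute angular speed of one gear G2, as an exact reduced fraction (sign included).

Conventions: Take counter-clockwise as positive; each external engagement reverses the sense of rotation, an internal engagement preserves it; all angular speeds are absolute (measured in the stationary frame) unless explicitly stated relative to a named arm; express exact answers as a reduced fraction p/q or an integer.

-5/16

class = planetary set [G3 = 15+2·24 = 63; Willis about the carrier]
ring teeth: 15 + 2·24 = 63
15(ω_sun−ω_arm) = −63(ω_ring−ω_arm),  ω_ring = 0, ω_sun = 1
15(1−ω_arm) = −63(0−ω_arm)  ⇒  78·ω_arm = 15  ⇒  ω_arm = 5/26
sun–planet mesh: 15·(1−5/26) = −24·(ω_p−ω_arm)  ⇒  ω_p−ω_arm = -105/208
ω_p = 5/26 − 105/208 = -5/16
exact speed ratio = -5/16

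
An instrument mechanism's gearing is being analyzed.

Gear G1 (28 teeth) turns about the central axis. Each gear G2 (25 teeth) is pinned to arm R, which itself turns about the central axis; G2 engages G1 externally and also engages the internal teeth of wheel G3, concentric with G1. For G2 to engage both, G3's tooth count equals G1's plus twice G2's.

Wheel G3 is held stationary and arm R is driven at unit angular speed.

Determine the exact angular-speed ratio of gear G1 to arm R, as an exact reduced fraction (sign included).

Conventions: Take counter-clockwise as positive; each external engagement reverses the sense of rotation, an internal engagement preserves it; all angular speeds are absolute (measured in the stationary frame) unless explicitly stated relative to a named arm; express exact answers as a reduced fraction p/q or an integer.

class = planetary set [G3 = 28+2·25 = 78; Willis about the carrier]
ring teeth: 28 + 2·25 = 78
28(ω_sun−ω_arm) = −78(ω_ring−ω_arm),  ω_ring = 0, ω_arm = 1
ω_sun = 1 − (78/28)(0−1) = 53/14
ω_out/ω_in = 53/14

53/14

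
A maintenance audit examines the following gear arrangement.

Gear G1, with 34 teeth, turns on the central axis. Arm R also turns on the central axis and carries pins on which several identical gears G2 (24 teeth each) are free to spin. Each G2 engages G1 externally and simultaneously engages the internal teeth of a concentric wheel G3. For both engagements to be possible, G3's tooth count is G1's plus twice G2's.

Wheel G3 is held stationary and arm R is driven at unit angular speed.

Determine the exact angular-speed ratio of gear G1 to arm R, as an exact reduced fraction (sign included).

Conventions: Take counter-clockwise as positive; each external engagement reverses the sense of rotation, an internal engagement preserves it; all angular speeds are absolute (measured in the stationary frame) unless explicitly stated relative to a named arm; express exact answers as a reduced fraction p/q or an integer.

58/17

planetary set (34T centre, 24T on arm, 82T internal) — Willis relation
ring teeth: 34 + 2·24 = 82
34(ω_sun−ω_arm) = −82(ω_ring−ω_arm),  ω_ring = 0, ω_arm = 1
ω_sun = 1 − (82/34)(0−1) = 58/17
ω_out/ω_in = 58/17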